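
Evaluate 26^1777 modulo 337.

26^1 ≡ 26 (mod 337)
26^2 ≡ 26^2 = 676 ≡ 2 (mod 337)
26^4 ≡ 2^2 = 4 (mod 337)
26^8 ≡ 4^2 = 16 (mod 337)
26^16 ≡ 16^2 = 256 (mod 337)
26^32 ≡ 256^2 = 65536 ≡ 158 (mod 337)
26^64 ≡ 158^2 = 24964 ≡ 26 (mod 337)
26^128 ≡ 26^2 = 676 ≡ 2 (mod 337)
26^256 ≡ 2^2 = 4 (mod 337)
26^512 ≡ 4^2 = 16 (mod 337)
26^1024 ≡ 16^2 = 256 (mod 337)
26^1777 = 26^1024 · 26^512 · 26^128 · 26^64 · 26^32 · 26^16 · 26^1 ≡ 256 · 16 · 2 · 26 · 158 · 256 · 26 (mod 337).
Accumulate the product:
256 · 16 = 4096 ≡ 52
52 · 2 = 104
104 · 26 = 2704 ≡ 8
8 · 158 = 1264 ≡ 253
253 · 256 = 64768 ≡ 64
64 · 26 = 1664 ≡ 316

316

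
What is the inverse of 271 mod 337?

97

337 = 1×271 + 66
271 = 4×66 + 7
66 = 9×7 + 3
7 = 2×3 + 1
3 = 3×1 + 0
gcd(271, 337) = 1, so the inverse exists.
Back-substitute for 1:
1 = 1×7 − 2×3
  = −2×66 + 19×7
  = 19×271 − 78×66
  = −78×337 + 97×271
So 271⁻¹ ≡ 97 (mod 337).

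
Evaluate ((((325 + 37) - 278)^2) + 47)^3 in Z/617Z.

499

325 + 37 = 362
362 - 278 = 84
(84)^2 ≡ 269 (mod 617)
269 + 47 = 316
(316)^3 ≡ 499 (mod 617)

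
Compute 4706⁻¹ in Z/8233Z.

824

Apply the Euclidean algorithm and back-substitute:
8233 = 1*4706 + 3527
4706 = 1*3527 + 1179
3527 = 2*1179 + 1169
1179 = 1*1169 + 10
1169 = 116*10 + 9
10 = 1*9 + 1
9 = 9*1 + 0
gcd(4706, 8233) = 1, so the inverse exists.
Bézout: 1 = −471*8233 + 824*4706.
So 4706⁻¹ ≡ 824 (mod 8233).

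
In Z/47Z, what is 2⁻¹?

By the extended Euclidean algorithm:
47 = 23*2 + 1
2 = 2*1 + 0
gcd(2, 47) = 1, so the inverse exists.
Bézout: 1 = 1*47 − 23*2.
So 2⁻¹ ≡ −23 ≡ 24 (mod 47).

24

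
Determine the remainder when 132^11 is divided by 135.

By square-and-multiply:
11 in binary is 1011, i.e. 11 = 8 + 2 + 1.
132^1 ≡ 132 (mod 135)
132^2 ≡ 132^2 = 17424 ≡ 9 (mod 135)
132^4 ≡ 9^2 = 81 (mod 135)
132^8 ≡ 81^2 = 6561 ≡ 81 (mod 135)
132^11 = 132^8 × 132^2 × 132^1 ≡ 81 × 9 × 132 (mod 135).
Accumulate the product:
81 × 9 = 729 ≡ 54
54 × 132 = 7128 ≡ 108

108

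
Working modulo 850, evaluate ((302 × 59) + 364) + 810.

292

302 × 59 = 17818 ≡ 818 (mod 850)
818 + 364 = 1182 ≡ 332 (mod 850)
332 + 810 = 1142 ≡ 292 (mod 850)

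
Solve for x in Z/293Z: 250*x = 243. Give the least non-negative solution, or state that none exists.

gcd(250, 293) = 1, so a unique solution mod 293 exists.
250⁻¹ ≡ 109 (mod 293).
x ≡ 109*243 ≡ 117 (mod 293).

117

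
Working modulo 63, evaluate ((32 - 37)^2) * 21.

21

32 - 37 = -5 ≡ 58 (mod 63)
(58)^2 ≡ 25 (mod 63)
25 * 21 = 525 ≡ 21 (mod 63)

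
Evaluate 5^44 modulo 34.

21

Compute successive squares:
5^1 ≡ 5 (mod 34)
5^2 ≡ 5^2 = 25 (mod 34)
5^4 ≡ 25^2 = 625 ≡ 13 (mod 34)
5^8 ≡ 13^2 = 169 ≡ 33 (mod 34)
5^16 ≡ 33^2 = 1089 ≡ 1 (mod 34)
5^32 ≡ 1^2 = 1 (mod 34)
5^44 = 5^32 · 5^8 · 5^4 ≡ 1 · 33 · 13 (mod 34).
Accumulate the product:
1 · 33 = 33
33 · 13 = 429 ≡ 21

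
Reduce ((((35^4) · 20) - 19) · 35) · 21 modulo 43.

30

(35)^4 ≡ 11 (mod 43)
11 · 20 = 220 ≡ 5 (mod 43)
5 - 19 = -14 ≡ 29 (mod 43)
29 · 35 = 1015 ≡ 26 (mod 43)
26 · 21 = 546 ≡ 30 (mod 43)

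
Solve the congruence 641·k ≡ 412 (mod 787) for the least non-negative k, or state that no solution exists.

gcd(641, 787) = 1, so a unique solution mod 787 exists.
641⁻¹ ≡ 221 (mod 787).
k ≡ 221·412 ≡ 547 (mod 787).

547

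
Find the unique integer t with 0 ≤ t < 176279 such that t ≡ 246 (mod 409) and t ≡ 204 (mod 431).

409⁻¹ mod 431: 409×333 ≡ 1 (mod 431), so 409⁻¹ ≡ 333.
t = 246 + 409×((204 − 246)×333 mod 431) = 246 + 409×237 = 97179.

97179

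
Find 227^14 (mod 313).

2

Compute successive squares:
14 in binary is 1110, i.e. 14 = 8 + 4 + 2.
227^1 ≡ 227 (mod 313)
227^2 ≡ 227^2 = 51529 ≡ 197 (mod 313)
227^4 ≡ 197^2 = 38809 ≡ 310 (mod 313)
227^8 ≡ 310^2 = 96100 ≡ 9 (mod 313)
227^14 = 227^8 × 227^4 × 227^2 ≡ 9 × 310 × 197 (mod 313).
Accumulate the product:
9 × 310 = 2790 ≡ 286
286 × 197 = 56342 ≡ 2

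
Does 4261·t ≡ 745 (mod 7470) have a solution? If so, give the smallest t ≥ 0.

gcd(4261, 7470) = 1, so a unique solution mod 7470 exists.
4261⁻¹ ≡ 4651 (mod 7470).
t ≡ 4651·745 ≡ 6385 (mod 7470).

6385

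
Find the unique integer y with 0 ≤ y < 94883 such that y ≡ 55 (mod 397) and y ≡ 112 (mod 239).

397⁻¹ mod 239: 397·59 ≡ 1 (mod 239), so 397⁻¹ ≡ 59.
y = 55 + 397·((112 − 55)·59 mod 239) = 55 + 397·17 = 6804.

6804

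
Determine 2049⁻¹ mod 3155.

2884

By the extended Euclidean algorithm:
3155 = 1*2049 + 1106
2049 = 1*1106 + 943
1106 = 1*943 + 163
943 = 5*163 + 128
163 = 1*128 + 35
128 = 3*35 + 23
35 = 1*23 + 12
23 = 1*12 + 11
12 = 1*11 + 1
11 = 11*1 + 0
gcd(2049, 3155) = 1, so the inverse exists.
Back-substitute for 1:
1 = 1*12 − 1*11
  = −1*23 + 2*12
  = 2*35 − 3*23
  = −3*128 + 11*35
  = 11*163 − 14*128
  = −14*943 + 81*163
  = 81*1106 − 95*943
  = −95*2049 + 176*1106
  = 176*3155 − 271*2049
So 2049⁻¹ ≡ −271 ≡ 2884 (mod 3155).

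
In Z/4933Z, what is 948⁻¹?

869

4933 = 5*948 + 193
948 = 4*193 + 176
193 = 1*176 + 17
176 = 10*17 + 6
17 = 2*6 + 5
6 = 1*5 + 1
5 = 5*1 + 0
gcd(948, 4933) = 1, so the inverse exists.
Back-substitute for 1:
1 = 1*6 − 1*5
  = −1*17 + 3*6
  = 3*176 − 31*17
  = −31*193 + 34*176
  = 34*948 − 167*193
  = −167*4933 + 869*948
So 948⁻¹ ≡ 869 (mod 4933).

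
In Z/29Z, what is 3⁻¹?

Run the extended Euclidean algorithm:
29 = 9*3 + 2
3 = 1*2 + 1
2 = 2*1 + 0
gcd(3, 29) = 1, so the inverse exists.
Bézout: 1 = −1*29 + 10*3.
So 3⁻¹ ≡ 10 (mod 29).

10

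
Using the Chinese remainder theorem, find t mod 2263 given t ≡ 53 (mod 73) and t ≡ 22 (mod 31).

73⁻¹ mod 31: 73·17 ≡ 1 (mod 31), so 73⁻¹ ≡ 17.
t = 53 + 73·((22 − 53)·17 mod 31) = 53 + 73·0 = 53.

53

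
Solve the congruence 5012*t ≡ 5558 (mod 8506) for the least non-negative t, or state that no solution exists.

gcd(5012, 8506) = 2, and 2 | 5558, so solutions exist.
Divide through by 2: 2506*t ≡ 2779 mod 4253.
2506⁻¹ ≡ 650 (mod 4253).
t ≡ 650*2779 ≡ 3078 (mod 4253).
The smallest non-negative solution is t = 3078.

3078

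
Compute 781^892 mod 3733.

781^1 ≡ 781 (mod 3733)
781^2 ≡ 781^2 = 609961 ≡ 1482 (mod 3733)
781^4 ≡ 1482^2 = 2196324 ≡ 1320 (mod 3733)
781^8 ≡ 1320^2 = 1742400 ≡ 2822 (mod 3733)
781^16 ≡ 2822^2 = 7963684 ≡ 1195 (mod 3733)
781^32 ≡ 1195^2 = 1428025 ≡ 2019 (mod 3733)
781^64 ≡ 2019^2 = 4076361 ≡ 3658 (mod 3733)
781^128 ≡ 3658^2 = 13380964 ≡ 1892 (mod 3733)
781^256 ≡ 1892^2 = 3579664 ≡ 3450 (mod 3733)
781^512 ≡ 3450^2 = 11902500 ≡ 1696 (mod 3733)
781^892 = 781^512 · 781^256 · 781^64 · 781^32 · 781^16 · 781^8 · 781^4 ≡ 1696 · 3450 · 3658 · 2019 · 1195 · 2822 · 1320 (mod 3733).
Accumulate the product:
1696 · 3450 = 5851200 ≡ 1589
1589 · 3658 = 5812562 ≡ 281
281 · 2019 = 567339 ≡ 3656
3656 · 1195 = 4368920 ≡ 1310
1310 · 2822 = 3696820 ≡ 1150
1150 · 1320 = 1518000 ≡ 2402

2402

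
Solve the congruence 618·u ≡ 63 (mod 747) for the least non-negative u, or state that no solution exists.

gcd(618, 747) = 3, and 3 | 63, so solutions exist.
Divide through by 3: 206·u ≡ 21 mod 249.
206⁻¹ ≡ 110 (mod 249).
u ≡ 110·21 ≡ 69 (mod 249).
The smallest non-negative solution is u = 69.

69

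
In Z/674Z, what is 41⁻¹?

411

By the extended Euclidean algorithm:
674 = 16·41 + 18
41 = 2·18 + 5
18 = 3·5 + 3
5 = 1·3 + 2
3 = 1·2 + 1
2 = 2·1 + 0
gcd(41, 674) = 1, so the inverse exists.
Back-substitute for 1:
1 = 1·3 − 1·2
  = −1·5 + 2·3
  = 2·18 − 7·5
  = −7·41 + 16·18
  = 16·674 − 263·41
So 41⁻¹ ≡ −263 ≡ 411 (mod 674).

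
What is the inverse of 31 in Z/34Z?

11

Apply the Euclidean algorithm and back-substitute:
34 = 1×31 + 3
31 = 10×3 + 1
3 = 3×1 + 0
gcd(31, 34) = 1, so the inverse exists.
Bézout: 1 = −10×34 + 11×31.
So 31⁻¹ ≡ 11 (mod 34).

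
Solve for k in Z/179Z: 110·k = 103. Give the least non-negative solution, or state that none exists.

136

gcd(110, 179) = 1, so a unique solution mod 179 exists.
110⁻¹ ≡ 83 (mod 179).
k ≡ 83·103 ≡ 136 (mod 179).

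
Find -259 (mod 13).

1

-259 = -20*13 + 1, so -259 ≡ 1 (mod 13).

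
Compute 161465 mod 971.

279

161465 = 166*971 + 279, so 161465 ≡ 279 (mod 971).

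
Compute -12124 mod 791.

532

-12124 = -16*791 + 532, so -12124 ≡ 532 (mod 791).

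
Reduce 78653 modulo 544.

317

78653 = 144*544 + 317, so 78653 ≡ 317 (mod 544).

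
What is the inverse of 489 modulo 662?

375

662 = 1*489 + 173
489 = 2*173 + 143
173 = 1*143 + 30
143 = 4*30 + 23
30 = 1*23 + 7
23 = 3*7 + 2
7 = 3*2 + 1
2 = 2*1 + 0
gcd(489, 662) = 1, so the inverse exists.
Bézout: 1 = 212*662 − 287*489.
So 489⁻¹ ≡ −287 ≡ 375 (mod 662).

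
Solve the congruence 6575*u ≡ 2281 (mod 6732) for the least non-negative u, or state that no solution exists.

gcd(6575, 6732) = 1, so a unique solution mod 6732 exists.
6575⁻¹ ≡ 1415 (mod 6732).
u ≡ 1415*2281 ≡ 2987 (mod 6732).

2987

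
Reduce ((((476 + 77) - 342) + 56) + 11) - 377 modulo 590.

476 + 77 = 553
553 - 342 = 211
211 + 56 = 267
267 + 11 = 278
278 - 377 = -99 ≡ 491 (mod 590)

491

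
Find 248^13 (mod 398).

Using repeated squaring:
13 in binary is 1101, i.e. 13 = 8 + 4 + 1.
248^1 ≡ 248 (mod 398)
248^2 ≡ 248^2 = 61504 ≡ 212 (mod 398)
248^4 ≡ 212^2 = 44944 ≡ 368 (mod 398)
248^8 ≡ 368^2 = 135424 ≡ 104 (mod 398)
248^13 = 248^8 * 248^4 * 248^1 ≡ 104 * 368 * 248 (mod 398).
Accumulate the product:
104 * 368 = 38272 ≡ 64
64 * 248 = 15872 ≡ 350

350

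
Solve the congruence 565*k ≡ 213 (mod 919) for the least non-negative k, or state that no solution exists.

786

gcd(565, 919) = 1, so a unique solution mod 919 exists.
565⁻¹ ≡ 392 (mod 919).
k ≡ 392*213 ≡ 786 (mod 919).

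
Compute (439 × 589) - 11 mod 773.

439 × 589 = 258571 ≡ 389 (mod 773)
389 - 11 = 378

378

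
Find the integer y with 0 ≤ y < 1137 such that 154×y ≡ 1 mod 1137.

790

By the extended Euclidean algorithm:
1137 = 7×154 + 59
154 = 2×59 + 36
59 = 1×36 + 23
36 = 1×23 + 13
23 = 1×13 + 10
13 = 1×10 + 3
10 = 3×3 + 1
3 = 3×1 + 0
gcd(154, 1137) = 1, so the inverse exists.
Bézout: 1 = 47×1137 − 347×154.
So 154⁻¹ ≡ −347 ≡ 790 (mod 1137).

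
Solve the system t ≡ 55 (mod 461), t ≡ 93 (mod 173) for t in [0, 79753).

461⁻¹ mod 173: 461·170 ≡ 1 (mod 173), so 461⁻¹ ≡ 170.
t = 55 + 461·((93 − 55)·170 mod 173) = 55 + 461·59 = 27254.
Check: 27254 mod 461 = 55, 27254 mod 173 = 93. ✓

27254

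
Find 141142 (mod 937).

592

141142 = 150×937 + 592, so 141142 ≡ 592 (mod 937).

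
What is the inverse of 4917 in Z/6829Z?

4561

By the extended Euclidean algorithm:
6829 = 1*4917 + 1912
4917 = 2*1912 + 1093
1912 = 1*1093 + 819
1093 = 1*819 + 274
819 = 2*274 + 271
274 = 1*271 + 3
271 = 90*3 + 1
3 = 3*1 + 0
gcd(4917, 6829) = 1, so the inverse exists.
Back-substitute for 1:
1 = 1*271 − 90*3
  = −90*274 + 91*271
  = 91*819 − 272*274
  = −272*1093 + 363*819
  = 363*1912 − 635*1093
  = −635*4917 + 1633*1912
  = 1633*6829 − 2268*4917
So 4917⁻¹ ≡ −2268 ≡ 4561 (mod 6829).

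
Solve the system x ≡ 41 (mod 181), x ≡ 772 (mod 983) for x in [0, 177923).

44024

181⁻¹ mod 983: 181*315 ≡ 1 (mod 983), so 181⁻¹ ≡ 315.
x = 41 + 181*((772 − 41)*315 mod 983) = 41 + 181*243 = 44024.
Check: 44024 mod 181 = 41, 44024 mod 983 = 772. ✓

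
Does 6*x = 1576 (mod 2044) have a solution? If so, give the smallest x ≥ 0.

gcd(6, 2044) = 2, and 2 | 1576, so solutions exist.
Divide through by 2: 3*x = 788 (mod 1022).
3⁻¹ ≡ 341 (mod 1022).
x ≡ 341*788 ≡ 944 (mod 1022).
The smallest non-negative solution is x = 944.

944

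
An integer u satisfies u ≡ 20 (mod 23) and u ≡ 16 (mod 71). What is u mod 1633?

23⁻¹ mod 71: 23×34 ≡ 1 (mod 71), so 23⁻¹ ≡ 34.
u = 20 + 23×((16 − 20)×34 mod 71) = 20 + 23×6 = 158.

158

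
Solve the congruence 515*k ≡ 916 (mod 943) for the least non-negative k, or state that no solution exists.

227

gcd(515, 943) = 1, so a unique solution mod 943 exists.
515⁻¹ ≡ 271 (mod 943).
k ≡ 271*916 ≡ 227 (mod 943).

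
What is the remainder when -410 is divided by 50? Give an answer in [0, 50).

40

-410 = -9×50 + 40, so -410 ≡ 40 (mod 50).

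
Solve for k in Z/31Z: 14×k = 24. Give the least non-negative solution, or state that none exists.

gcd(14, 31) = 1, so a unique solution mod 31 exists.
14⁻¹ ≡ 20 (mod 31).
k ≡ 20×24 ≡ 15 (mod 31).

15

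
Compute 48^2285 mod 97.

94

Compute successive squares:
48^1 ≡ 48 (mod 97)
48^2 ≡ 48^2 = 2304 ≡ 73 (mod 97)
48^4 ≡ 73^2 = 5329 ≡ 91 (mod 97)
48^8 ≡ 91^2 = 8281 ≡ 36 (mod 97)
48^16 ≡ 36^2 = 1296 ≡ 35 (mod 97)
48^32 ≡ 35^2 = 1225 ≡ 61 (mod 97)
48^64 ≡ 61^2 = 3721 ≡ 35 (mod 97)
48^128 ≡ 35^2 = 1225 ≡ 61 (mod 97)
48^256 ≡ 61^2 = 3721 ≡ 35 (mod 97)
48^512 ≡ 35^2 = 1225 ≡ 61 (mod 97)
48^1024 ≡ 61^2 = 3721 ≡ 35 (mod 97)
48^2048 ≡ 35^2 = 1225 ≡ 61 (mod 97)
48^2285 = 48^2048 * 48^128 * 48^64 * 48^32 * 48^8 * 48^4 * 48^1 ≡ 61 * 61 * 35 * 61 * 36 * 91 * 48 (mod 97).
Accumulate the product:
61 * 61 = 3721 ≡ 35
35 * 35 = 1225 ≡ 61
61 * 61 = 3721 ≡ 35
35 * 36 = 1260 ≡ 96
96 * 91 = 8736 ≡ 6
6 * 48 = 288 ≡ 94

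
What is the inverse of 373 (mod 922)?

922 = 2·373 + 176
373 = 2·176 + 21
176 = 8·21 + 8
21 = 2·8 + 5
8 = 1·5 + 3
5 = 1·3 + 2
3 = 1·2 + 1
2 = 2·1 + 0
gcd(373, 922) = 1, so the inverse exists.
Back-substitute for 1:
1 = 1·3 − 1·2
  = −1·5 + 2·3
  = 2·8 − 3·5
  = −3·21 + 8·8
  = 8·176 − 67·21
  = −67·373 + 142·176
  = 142·922 − 351·373
So 373⁻¹ ≡ −351 ≡ 571 (mod 922).

571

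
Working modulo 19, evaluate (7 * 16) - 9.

8

7 * 16 = 112 ≡ 17 (mod 19)
17 - 9 = 8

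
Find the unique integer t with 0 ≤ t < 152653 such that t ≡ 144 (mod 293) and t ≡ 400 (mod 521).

293⁻¹ mod 521: 293×505 ≡ 1 (mod 521), so 293⁻¹ ≡ 505.
t = 144 + 293×((400 − 144)×505 mod 521) = 144 + 293×72 = 21240.
Check: 21240 mod 293 = 144, 21240 mod 521 = 400. ✓

21240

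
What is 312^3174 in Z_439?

146

Compute successive squares:
3174 in binary is 110001100110, i.e. 3174 = 2048 + 1024 + 64 + 32 + 4 + 2.
312^1 ≡ 312 (mod 439)
312^2 ≡ 312^2 = 97344 ≡ 325 (mod 439)
312^4 ≡ 325^2 = 105625 ≡ 265 (mod 439)
312^8 ≡ 265^2 = 70225 ≡ 424 (mod 439)
312^16 ≡ 424^2 = 179776 ≡ 225 (mod 439)
312^32 ≡ 225^2 = 50625 ≡ 140 (mod 439)
312^64 ≡ 140^2 = 19600 ≡ 284 (mod 439)
312^128 ≡ 284^2 = 80656 ≡ 319 (mod 439)
312^256 ≡ 319^2 = 101761 ≡ 352 (mod 439)
312^512 ≡ 352^2 = 123904 ≡ 106 (mod 439)
312^1024 ≡ 106^2 = 11236 ≡ 261 (mod 439)
312^2048 ≡ 261^2 = 68121 ≡ 76 (mod 439)
312^3174 = 312^2048 × 312^1024 × 312^64 × 312^32 × 312^4 × 312^2 ≡ 76 × 261 × 284 × 140 × 265 × 325 (mod 439).
Accumulate the product:
76 × 261 = 19836 ≡ 81
81 × 284 = 23004 ≡ 176
176 × 140 = 24640 ≡ 56
56 × 265 = 14840 ≡ 353
353 × 325 = 114725 ≡ 146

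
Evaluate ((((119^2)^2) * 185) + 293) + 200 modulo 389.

(119)^2 ≡ 157 (mod 389)
(157)^2 ≡ 142 (mod 389)
142 * 185 = 26270 ≡ 207 (mod 389)
207 + 293 = 500 ≡ 111 (mod 389)
111 + 200 = 311

311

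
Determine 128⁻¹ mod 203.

46

By the extended Euclidean algorithm:
203 = 1*128 + 75
128 = 1*75 + 53
75 = 1*53 + 22
53 = 2*22 + 9
22 = 2*9 + 4
9 = 2*4 + 1
4 = 4*1 + 0
gcd(128, 203) = 1, so the inverse exists.
Back-substitute for 1:
1 = 1*9 − 2*4
  = −2*22 + 5*9
  = 5*53 − 12*22
  = −12*75 + 17*53
  = 17*128 − 29*75
  = −29*203 + 46*128
So 128⁻¹ ≡ 46 (mod 203).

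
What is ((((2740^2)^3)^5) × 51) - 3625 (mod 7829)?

(2740)^2 ≡ 7418 (mod 7829)
(7418)^3 ≡ 1041 (mod 7829)
(1041)^5 ≡ 7092 (mod 7829)
7092 × 51 = 361692 ≡ 1558 (mod 7829)
1558 - 3625 = -2067 ≡ 5762 (mod 7829)

5762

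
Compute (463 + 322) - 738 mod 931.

463 + 322 = 785
785 - 738 = 47

47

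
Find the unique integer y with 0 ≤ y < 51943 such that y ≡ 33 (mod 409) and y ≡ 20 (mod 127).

49931

409⁻¹ mod 127: 409*59 ≡ 1 (mod 127), so 409⁻¹ ≡ 59.
y = 33 + 409*((20 − 33)*59 mod 127) = 33 + 409*122 = 49931.
Check: 49931 mod 409 = 33, 49931 mod 127 = 20. ✓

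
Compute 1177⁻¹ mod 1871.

1871 = 1×1177 + 694
1177 = 1×694 + 483
694 = 1×483 + 211
483 = 2×211 + 61
211 = 3×61 + 28
61 = 2×28 + 5
28 = 5×5 + 3
5 = 1×3 + 2
3 = 1×2 + 1
2 = 2×1 + 0
gcd(1177, 1871) = 1, so the inverse exists.
Back-substitute for 1:
1 = 1×3 − 1×2
  = −1×5 + 2×3
  = 2×28 − 11×5
  = −11×61 + 24×28
  = 24×211 − 83×61
  = −83×483 + 190×211
  = 190×694 − 273×483
  = −273×1177 + 463×694
  = 463×1871 − 736×1177
So 1177⁻¹ ≡ −736 ≡ 1135 (mod 1871).

1135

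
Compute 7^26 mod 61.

26 in binary is 11010, i.e. 26 = 16 + 8 + 2.
7^1 ≡ 7 (mod 61)
7^2 ≡ 7^2 = 49 (mod 61)
7^4 ≡ 49^2 = 2401 ≡ 22 (mod 61)
7^8 ≡ 22^2 = 484 ≡ 57 (mod 61)
7^16 ≡ 57^2 = 3249 ≡ 16 (mod 61)
7^26 = 7^16 * 7^8 * 7^2 ≡ 16 * 57 * 49 (mod 61).
Accumulate the product:
16 * 57 = 912 ≡ 58
58 * 49 = 2842 ≡ 36

36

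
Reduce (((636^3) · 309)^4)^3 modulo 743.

(636)^3 ≡ 164 (mod 743)
164 · 309 = 50676 ≡ 152 (mod 743)
(152)^4 ≡ 583 (mod 743)
(583)^3 ≡ 159 (mod 743)

159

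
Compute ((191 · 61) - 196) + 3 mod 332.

170

191 · 61 = 11651 ≡ 31 (mod 332)
31 - 196 = -165 ≡ 167 (mod 332)
167 + 3 = 170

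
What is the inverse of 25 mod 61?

22

61 = 2·25 + 11
25 = 2·11 + 3
11 = 3·3 + 2
3 = 1·2 + 1
2 = 2·1 + 0
gcd(25, 61) = 1, so the inverse exists.
Bézout: 1 = −9·61 + 22·25.
So 25⁻¹ ≡ 22 (mod 61).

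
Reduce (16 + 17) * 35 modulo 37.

8

16 + 17 = 33
33 * 35 = 1155 ≡ 8 (mod 37)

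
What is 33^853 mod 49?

Using repeated squaring:
853 in binary is 1101010101, i.e. 853 = 512 + 256 + 64 + 16 + 4 + 1.
33^1 ≡ 33 (mod 49)
33^2 ≡ 33^2 = 1089 ≡ 11 (mod 49)
33^4 ≡ 11^2 = 121 ≡ 23 (mod 49)
33^8 ≡ 23^2 = 529 ≡ 39 (mod 49)
33^16 ≡ 39^2 = 1521 ≡ 2 (mod 49)
33^32 ≡ 2^2 = 4 (mod 49)
33^64 ≡ 4^2 = 16 (mod 49)
33^128 ≡ 16^2 = 256 ≡ 11 (mod 49)
33^256 ≡ 11^2 = 121 ≡ 23 (mod 49)
33^512 ≡ 23^2 = 529 ≡ 39 (mod 49)
33^853 = 33^512 × 33^256 × 33^64 × 33^16 × 33^4 × 33^1 ≡ 39 × 23 × 16 × 2 × 23 × 33 (mod 49).
Accumulate the product:
39 × 23 = 897 ≡ 15
15 × 16 = 240 ≡ 44
44 × 2 = 88 ≡ 39
39 × 23 = 897 ≡ 15
15 × 33 = 495 ≡ 5

5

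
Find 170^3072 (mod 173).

170^1 ≡ 170 (mod 173)
170^2 ≡ 170^2 = 28900 ≡ 9 (mod 173)
170^4 ≡ 9^2 = 81 (mod 173)
170^8 ≡ 81^2 = 6561 ≡ 160 (mod 173)
170^16 ≡ 160^2 = 25600 ≡ 169 (mod 173)
170^32 ≡ 169^2 = 28561 ≡ 16 (mod 173)
170^64 ≡ 16^2 = 256 ≡ 83 (mod 173)
170^128 ≡ 83^2 = 6889 ≡ 142 (mod 173)
170^256 ≡ 142^2 = 20164 ≡ 96 (mod 173)
170^512 ≡ 96^2 = 9216 ≡ 47 (mod 173)
170^1024 ≡ 47^2 = 2209 ≡ 133 (mod 173)
170^2048 ≡ 133^2 = 17689 ≡ 43 (mod 173)
170^3072 = 170^2048 * 170^1024 ≡ 43 * 133 (mod 173).
43 * 133 = 5719 ≡ 10 (mod 173).

10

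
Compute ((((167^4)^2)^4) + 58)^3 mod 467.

(167)^4 ≡ 349 (mod 467)
(349)^2 ≡ 381 (mod 467)
(381)^4 ≡ 172 (mod 467)
172 + 58 = 230
(230)^3 ≡ 249 (mod 467)

249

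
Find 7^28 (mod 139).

28 in binary is 11100, i.e. 28 = 16 + 8 + 4.
7^1 ≡ 7 (mod 139)
7^2 ≡ 7^2 = 49 (mod 139)
7^4 ≡ 49^2 = 2401 ≡ 38 (mod 139)
7^8 ≡ 38^2 = 1444 ≡ 54 (mod 139)
7^16 ≡ 54^2 = 2916 ≡ 136 (mod 139)
7^28 = 7^16 · 7^8 · 7^4 ≡ 136 · 54 · 38 (mod 139).
Accumulate the product:
136 · 54 = 7344 ≡ 116
116 · 38 = 4408 ≡ 99

99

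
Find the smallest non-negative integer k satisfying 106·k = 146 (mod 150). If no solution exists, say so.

41

gcd(106, 150) = 2, and 2 | 146, so solutions exist.
Divide through by 2: 53·k = 73 (mod 75).
53⁻¹ ≡ 17 (mod 75).
k ≡ 17·73 ≡ 41 (mod 75).
The smallest non-negative solution is k = 41.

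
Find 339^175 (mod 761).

456

Using repeated squaring:
175 in binary is 10101111, i.e. 175 = 128 + 32 + 8 + 4 + 2 + 1.
339^1 ≡ 339 (mod 761)
339^2 ≡ 339^2 = 114921 ≡ 10 (mod 761)
339^4 ≡ 10^2 = 100 (mod 761)
339^8 ≡ 100^2 = 10000 ≡ 107 (mod 761)
339^16 ≡ 107^2 = 11449 ≡ 34 (mod 761)
339^32 ≡ 34^2 = 1156 ≡ 395 (mod 761)
339^64 ≡ 395^2 = 156025 ≡ 20 (mod 761)
339^128 ≡ 20^2 = 400 (mod 761)
339^175 = 339^128 × 339^32 × 339^8 × 339^4 × 339^2 × 339^1 ≡ 400 × 395 × 107 × 100 × 10 × 339 (mod 761).
Accumulate the product:
400 × 395 = 158000 ≡ 473
473 × 107 = 50611 ≡ 385
385 × 100 = 38500 ≡ 450
450 × 10 = 4500 ≡ 695
695 × 339 = 235605 ≡ 456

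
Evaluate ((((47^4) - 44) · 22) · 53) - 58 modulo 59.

3

(47)^4 ≡ 27 (mod 59)
27 - 44 = -17 ≡ 42 (mod 59)
42 · 22 = 924 ≡ 39 (mod 59)
39 · 53 = 2067 ≡ 2 (mod 59)
2 - 58 = -56 ≡ 3 (mod 59)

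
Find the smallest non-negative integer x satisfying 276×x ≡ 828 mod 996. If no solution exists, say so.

3

gcd(276, 996) = 12, and 12 | 828, so solutions exist.
Divide through by 12: 23×x mod 83 = 69.
23⁻¹ ≡ 65 (mod 83).
x ≡ 65×69 ≡ 3 (mod 83).
The smallest non-negative solution is x = 3.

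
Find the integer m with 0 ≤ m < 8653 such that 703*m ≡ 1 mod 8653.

8653 = 12·703 + 217
703 = 3·217 + 52
217 = 4·52 + 9
52 = 5·9 + 7
9 = 1·7 + 2
7 = 3·2 + 1
2 = 2·1 + 0
gcd(703, 8653) = 1, so the inverse exists.
Bézout: 1 = −311·8653 + 3828·703.
So 703⁻¹ ≡ 3828 (mod 8653).

3828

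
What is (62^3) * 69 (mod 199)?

(62)^3 ≡ 125 (mod 199)
125 * 69 = 8625 ≡ 68 (mod 199)

68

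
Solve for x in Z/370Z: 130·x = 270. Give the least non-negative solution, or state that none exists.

22

gcd(130, 370) = 10, and 10 | 270, so solutions exist.
Divide through by 10: 13·x mod 37 = 27.
13⁻¹ ≡ 20 (mod 37).
x ≡ 20·27 ≡ 22 (mod 37).
The smallest non-negative solution is x = 22.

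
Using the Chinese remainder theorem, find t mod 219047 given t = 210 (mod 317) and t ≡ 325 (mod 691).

156491

317⁻¹ mod 691: 317*497 ≡ 1 (mod 691), so 317⁻¹ ≡ 497.
t = 210 + 317*((325 − 210)*497 mod 691) = 210 + 317*493 = 156491.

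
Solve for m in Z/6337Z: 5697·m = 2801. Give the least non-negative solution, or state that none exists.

gcd(5697, 6337) = 1, so a unique solution mod 6337 exists.
5697⁻¹ ≡ 1911 (mod 6337).
m ≡ 1911·2801 ≡ 4283 (mod 6337).

4283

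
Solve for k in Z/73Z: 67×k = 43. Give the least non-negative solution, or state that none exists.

gcd(67, 73) = 1, so a unique solution mod 73 exists.
67⁻¹ ≡ 12 (mod 73).
k ≡ 12×43 ≡ 5 (mod 73).

5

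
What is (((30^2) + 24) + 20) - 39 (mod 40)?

(30)^2 ≡ 20 (mod 40)
20 + 24 = 44 ≡ 4 (mod 40)
4 + 20 = 24
24 - 39 = -15 ≡ 25 (mod 40)

25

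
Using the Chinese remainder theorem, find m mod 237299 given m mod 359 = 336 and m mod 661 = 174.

135679

359⁻¹ mod 661: 359*116 ≡ 1 (mod 661), so 359⁻¹ ≡ 116.
m = 336 + 359*((174 − 336)*116 mod 661) = 336 + 359*377 = 135679.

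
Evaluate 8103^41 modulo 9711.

1908

8103^1 ≡ 8103 (mod 9711)
8103^2 ≡ 8103^2 = 65658609 ≡ 2538 (mod 9711)
8103^4 ≡ 2538^2 = 6441444 ≡ 3051 (mod 9711)
8103^8 ≡ 3051^2 = 9308601 ≡ 5463 (mod 9711)
8103^16 ≡ 5463^2 = 29844369 ≡ 2466 (mod 9711)
8103^32 ≡ 2466^2 = 6081156 ≡ 2070 (mod 9711)
8103^41 = 8103^32 * 8103^8 * 8103^1 ≡ 2070 * 5463 * 8103 (mod 9711).
Accumulate the product:
2070 * 5463 = 11308410 ≡ 4806
4806 * 8103 = 38943018 ≡ 1908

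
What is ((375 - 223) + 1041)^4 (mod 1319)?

985

375 - 223 = 152
152 + 1041 = 1193
(1193)^4 ≡ 985 (mod 1319)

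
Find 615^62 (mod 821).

Compute successive squares:
615^1 ≡ 615 (mod 821)
615^2 ≡ 615^2 = 378225 ≡ 565 (mod 821)
615^4 ≡ 565^2 = 319225 ≡ 677 (mod 821)
615^8 ≡ 677^2 = 458329 ≡ 211 (mod 821)
615^16 ≡ 211^2 = 44521 ≡ 187 (mod 821)
615^32 ≡ 187^2 = 34969 ≡ 487 (mod 821)
615^62 = 615^32 · 615^16 · 615^8 · 615^4 · 615^2 ≡ 487 · 187 · 211 · 677 · 565 (mod 821).
Accumulate the product:
487 · 187 = 91069 ≡ 759
759 · 211 = 160149 ≡ 54
54 · 677 = 36558 ≡ 434
434 · 565 = 245210 ≡ 552

552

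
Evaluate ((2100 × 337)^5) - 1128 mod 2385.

2100 × 337 = 707700 ≡ 1740 (mod 2385)
(1740)^5 ≡ 1530 (mod 2385)
1530 - 1128 = 402

402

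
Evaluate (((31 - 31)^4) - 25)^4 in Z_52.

1

31 - 31 = 0
(0)^4 ≡ 0 (mod 52)
0 - 25 = -25 ≡ 27 (mod 52)
(27)^4 ≡ 1 (mod 52)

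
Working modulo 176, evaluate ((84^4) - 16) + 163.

(84)^4 ≡ 80 (mod 176)
80 - 16 = 64
64 + 163 = 227 ≡ 51 (mod 176)

51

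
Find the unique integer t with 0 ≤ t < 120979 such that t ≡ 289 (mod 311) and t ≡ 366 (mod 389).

311⁻¹ mod 389: 311·384 ≡ 1 (mod 389), so 311⁻¹ ≡ 384.
t = 289 + 311·((366 − 289)·384 mod 389) = 289 + 311·4 = 1533.
Check: 1533 mod 311 = 289, 1533 mod 389 = 366. ✓

1533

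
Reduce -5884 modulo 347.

15

-5884 = -17×347 + 15, so -5884 ≡ 15 (mod 347).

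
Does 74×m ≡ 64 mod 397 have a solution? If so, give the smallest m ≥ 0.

194

gcd(74, 397) = 1, so a unique solution mod 397 exists.
74⁻¹ ≡ 338 (mod 397).
m ≡ 338×64 ≡ 194 (mod 397).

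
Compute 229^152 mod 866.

161

Compute successive squares:
229^1 ≡ 229 (mod 866)
229^2 ≡ 229^2 = 52441 ≡ 481 (mod 866)
229^4 ≡ 481^2 = 231361 ≡ 139 (mod 866)
229^8 ≡ 139^2 = 19321 ≡ 269 (mod 866)
229^16 ≡ 269^2 = 72361 ≡ 483 (mod 866)
229^32 ≡ 483^2 = 233289 ≡ 335 (mod 866)
229^64 ≡ 335^2 = 112225 ≡ 511 (mod 866)
229^128 ≡ 511^2 = 261121 ≡ 455 (mod 866)
229^152 = 229^128 × 229^16 × 229^8 ≡ 455 × 483 × 269 (mod 866).
Accumulate the product:
455 × 483 = 219765 ≡ 667
667 × 269 = 179423 ≡ 161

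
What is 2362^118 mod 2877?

Compute successive squares:
118 in binary is 1110110, i.e. 118 = 64 + 32 + 16 + 4 + 2.
2362^1 ≡ 2362 (mod 2877)
2362^2 ≡ 2362^2 = 5579044 ≡ 541 (mod 2877)
2362^4 ≡ 541^2 = 292681 ≡ 2104 (mod 2877)
2362^8 ≡ 2104^2 = 4426816 ≡ 1990 (mod 2877)
2362^16 ≡ 1990^2 = 3960100 ≡ 1348 (mod 2877)
2362^32 ≡ 1348^2 = 1817104 ≡ 1717 (mod 2877)
2362^64 ≡ 1717^2 = 2948089 ≡ 2041 (mod 2877)
2362^118 = 2362^64 * 2362^32 * 2362^16 * 2362^4 * 2362^2 ≡ 2041 * 1717 * 1348 * 2104 * 541 (mod 2877).
Accumulate the product:
2041 * 1717 = 3504397 ≡ 211
211 * 1348 = 284428 ≡ 2482
2482 * 2104 = 5222128 ≡ 373
373 * 541 = 201793 ≡ 403

403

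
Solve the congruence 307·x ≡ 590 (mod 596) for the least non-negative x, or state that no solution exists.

198

gcd(307, 596) = 1, so a unique solution mod 596 exists.
307⁻¹ ≡ 563 (mod 596).
x ≡ 563·590 ≡ 198 (mod 596).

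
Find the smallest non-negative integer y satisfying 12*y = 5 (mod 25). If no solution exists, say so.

gcd(12, 25) = 1, so a unique solution mod 25 exists.
12⁻¹ ≡ 23 (mod 25).
y ≡ 23*5 ≡ 15 (mod 25).

15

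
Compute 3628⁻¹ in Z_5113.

3691

Run the extended Euclidean algorithm:
5113 = 1·3628 + 1485
3628 = 2·1485 + 658
1485 = 2·658 + 169
658 = 3·169 + 151
169 = 1·151 + 18
151 = 8·18 + 7
18 = 2·7 + 4
7 = 1·4 + 3
4 = 1·3 + 1
3 = 3·1 + 0
gcd(3628, 5113) = 1, so the inverse exists.
Back-substitute for 1:
1 = 1·4 − 1·3
  = −1·7 + 2·4
  = 2·18 − 5·7
  = −5·151 + 42·18
  = 42·169 − 47·151
  = −47·658 + 183·169
  = 183·1485 − 413·658
  = −413·3628 + 1009·1485
  = 1009·5113 − 1422·3628
So 3628⁻¹ ≡ −1422 ≡ 3691 (mod 5113).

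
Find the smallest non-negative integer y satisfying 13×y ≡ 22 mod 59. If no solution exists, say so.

38

gcd(13, 59) = 1, so a unique solution mod 59 exists.
13⁻¹ ≡ 50 (mod 59).
y ≡ 50×22 ≡ 38 (mod 59).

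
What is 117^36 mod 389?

142

36 in binary is 100100, i.e. 36 = 32 + 4.
117^1 ≡ 117 (mod 389)
117^2 ≡ 117^2 = 13689 ≡ 74 (mod 389)
117^4 ≡ 74^2 = 5476 ≡ 30 (mod 389)
117^8 ≡ 30^2 = 900 ≡ 122 (mod 389)
117^16 ≡ 122^2 = 14884 ≡ 102 (mod 389)
117^32 ≡ 102^2 = 10404 ≡ 290 (mod 389)
117^36 = 117^32 · 117^4 ≡ 290 · 30 (mod 389).
290 · 30 = 8700 ≡ 142 (mod 389).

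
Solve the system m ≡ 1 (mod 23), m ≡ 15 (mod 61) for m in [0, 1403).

1174

23⁻¹ mod 61: 23×8 ≡ 1 (mod 61), so 23⁻¹ ≡ 8.
m = 1 + 23×((15 − 1)×8 mod 61) = 1 + 23×51 = 1174.
Check: 1174 mod 23 = 1, 1174 mod 61 = 15. ✓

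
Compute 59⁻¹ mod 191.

By the extended Euclidean algorithm:
191 = 3×59 + 14
59 = 4×14 + 3
14 = 4×3 + 2
3 = 1×2 + 1
2 = 2×1 + 0
gcd(59, 191) = 1, so the inverse exists.
Back-substitute for 1:
1 = 1×3 − 1×2
  = −1×14 + 5×3
  = 5×59 − 21×14
  = −21×191 + 68×59
So 59⁻¹ ≡ 68 (mod 191).

68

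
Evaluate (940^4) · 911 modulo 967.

663

(940)^4 ≡ 558 (mod 967)
558 · 911 = 508338 ≡ 663 (mod 967)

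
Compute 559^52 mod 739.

45

559^1 ≡ 559 (mod 739)
559^2 ≡ 559^2 = 312481 ≡ 623 (mod 739)
559^4 ≡ 623^2 = 388129 ≡ 154 (mod 739)
559^8 ≡ 154^2 = 23716 ≡ 68 (mod 739)
559^16 ≡ 68^2 = 4624 ≡ 190 (mod 739)
559^32 ≡ 190^2 = 36100 ≡ 628 (mod 739)
559^52 = 559^32 · 559^16 · 559^4 ≡ 628 · 190 · 154 (mod 739).
Accumulate the product:
628 · 190 = 119320 ≡ 341
341 · 154 = 52514 ≡ 45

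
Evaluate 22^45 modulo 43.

Compute successive squares:
45 in binary is 101101, i.e. 45 = 32 + 8 + 4 + 1.
22^1 ≡ 22 (mod 43)
22^2 ≡ 22^2 = 484 ≡ 11 (mod 43)
22^4 ≡ 11^2 = 121 ≡ 35 (mod 43)
22^8 ≡ 35^2 = 1225 ≡ 21 (mod 43)
22^16 ≡ 21^2 = 441 ≡ 11 (mod 43)
22^32 ≡ 11^2 = 121 ≡ 35 (mod 43)
22^45 = 22^32 × 22^8 × 22^4 × 22^1 ≡ 35 × 21 × 35 × 22 (mod 43).
Accumulate the product:
35 × 21 = 735 ≡ 4
4 × 35 = 140 ≡ 11
11 × 22 = 242 ≡ 27

27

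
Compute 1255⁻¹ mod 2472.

By the extended Euclidean algorithm:
2472 = 1·1255 + 1217
1255 = 1·1217 + 38
1217 = 32·38 + 1
38 = 38·1 + 0
gcd(1255, 2472) = 1, so the inverse exists.
Bézout: 1 = 33·2472 − 65·1255.
So 1255⁻¹ ≡ −65 ≡ 2407 (mod 2472).

2407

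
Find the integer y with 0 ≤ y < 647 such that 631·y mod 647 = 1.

647 = 1·631 + 16
631 = 39·16 + 7
16 = 2·7 + 2
7 = 3·2 + 1
2 = 2·1 + 0
gcd(631, 647) = 1, so the inverse exists.
Bézout: 1 = −276·647 + 283·631.
So 631⁻¹ ≡ 283 (mod 647).

283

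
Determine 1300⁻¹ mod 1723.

945

1723 = 1×1300 + 423
1300 = 3×423 + 31
423 = 13×31 + 20
31 = 1×20 + 11
20 = 1×11 + 9
11 = 1×9 + 2
9 = 4×2 + 1
2 = 2×1 + 0
gcd(1300, 1723) = 1, so the inverse exists.
Back-substitute for 1:
1 = 1×9 − 4×2
  = −4×11 + 5×9
  = 5×20 − 9×11
  = −9×31 + 14×20
  = 14×423 − 191×31
  = −191×1300 + 587×423
  = 587×1723 − 778×1300
So 1300⁻¹ ≡ −778 ≡ 945 (mod 1723).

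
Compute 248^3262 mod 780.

664

By square-and-multiply:
248^1 ≡ 248 (mod 780)
248^2 ≡ 248^2 = 61504 ≡ 664 (mod 780)
248^4 ≡ 664^2 = 440896 ≡ 196 (mod 780)
248^8 ≡ 196^2 = 38416 ≡ 196 (mod 780)
248^16 ≡ 196^2 = 38416 ≡ 196 (mod 780)
248^32 ≡ 196^2 = 38416 ≡ 196 (mod 780)
248^64 ≡ 196^2 = 38416 ≡ 196 (mod 780)
248^128 ≡ 196^2 = 38416 ≡ 196 (mod 780)
248^256 ≡ 196^2 = 38416 ≡ 196 (mod 780)
248^512 ≡ 196^2 = 38416 ≡ 196 (mod 780)
248^1024 ≡ 196^2 = 38416 ≡ 196 (mod 780)
248^2048 ≡ 196^2 = 38416 ≡ 196 (mod 780)
248^3262 = 248^2048 · 248^1024 · 248^128 · 248^32 · 248^16 · 248^8 · 248^4 · 248^2 ≡ 196 · 196 · 196 · 196 · 196 · 196 · 196 · 664 (mod 780).
Accumulate the product:
196 · 196 = 38416 ≡ 196
196 · 196 = 38416 ≡ 196
196 · 196 = 38416 ≡ 196
196 · 196 = 38416 ≡ 196
196 · 196 = 38416 ≡ 196
196 · 196 = 38416 ≡ 196
196 · 664 = 130144 ≡ 664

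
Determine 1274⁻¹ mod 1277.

Apply the Euclidean algorithm and back-substitute:
1277 = 1*1274 + 3
1274 = 424*3 + 2
3 = 1*2 + 1
2 = 2*1 + 0
gcd(1274, 1277) = 1, so the inverse exists.
Back-substitute for 1:
1 = 1*3 − 1*2
  = −1*1274 + 425*3
  = 425*1277 − 426*1274
So 1274⁻¹ ≡ −426 ≡ 851 (mod 1277).

851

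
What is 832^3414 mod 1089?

289

3414 in binary is 110101010110, i.e. 3414 = 2048 + 1024 + 256 + 64 + 16 + 4 + 2.
832^1 ≡ 832 (mod 1089)
832^2 ≡ 832^2 = 692224 ≡ 709 (mod 1089)
832^4 ≡ 709^2 = 502681 ≡ 652 (mod 1089)
832^8 ≡ 652^2 = 425104 ≡ 394 (mod 1089)
832^16 ≡ 394^2 = 155236 ≡ 598 (mod 1089)
832^32 ≡ 598^2 = 357604 ≡ 412 (mod 1089)
832^64 ≡ 412^2 = 169744 ≡ 949 (mod 1089)
832^128 ≡ 949^2 = 900601 ≡ 1087 (mod 1089)
832^256 ≡ 1087^2 = 1181569 ≡ 4 (mod 1089)
832^512 ≡ 4^2 = 16 (mod 1089)
832^1024 ≡ 16^2 = 256 (mod 1089)
832^2048 ≡ 256^2 = 65536 ≡ 196 (mod 1089)
832^3414 = 832^2048 * 832^1024 * 832^256 * 832^64 * 832^16 * 832^4 * 832^2 ≡ 196 * 256 * 4 * 949 * 598 * 652 * 709 (mod 1089).
Accumulate the product:
196 * 256 = 50176 ≡ 82
82 * 4 = 328
328 * 949 = 311272 ≡ 907
907 * 598 = 542386 ≡ 64
64 * 652 = 41728 ≡ 346
346 * 709 = 245314 ≡ 289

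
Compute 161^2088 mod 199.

114

By square-and-multiply:
2088 in binary is 100000101000, i.e. 2088 = 2048 + 32 + 8.
161^1 ≡ 161 (mod 199)
161^2 ≡ 161^2 = 25921 ≡ 51 (mod 199)
161^4 ≡ 51^2 = 2601 ≡ 14 (mod 199)
161^8 ≡ 14^2 = 196 (mod 199)
161^16 ≡ 196^2 = 38416 ≡ 9 (mod 199)
161^32 ≡ 9^2 = 81 (mod 199)
161^64 ≡ 81^2 = 6561 ≡ 193 (mod 199)
161^128 ≡ 193^2 = 37249 ≡ 36 (mod 199)
161^256 ≡ 36^2 = 1296 ≡ 102 (mod 199)
161^512 ≡ 102^2 = 10404 ≡ 56 (mod 199)
161^1024 ≡ 56^2 = 3136 ≡ 151 (mod 199)
161^2048 ≡ 151^2 = 22801 ≡ 115 (mod 199)
161^2088 = 161^2048 · 161^32 · 161^8 ≡ 115 · 81 · 196 (mod 199).
Accumulate the product:
115 · 81 = 9315 ≡ 161
161 · 196 = 31556 ≡ 114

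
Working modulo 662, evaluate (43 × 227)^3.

43 × 227 = 9761 ≡ 493 (mod 662)
(493)^3 ≡ 495 (mod 662)

495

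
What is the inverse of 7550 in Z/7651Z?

7651 = 1×7550 + 101
7550 = 74×101 + 76
101 = 1×76 + 25
76 = 3×25 + 1
25 = 25×1 + 0
gcd(7550, 7651) = 1, so the inverse exists.
Back-substitute for 1:
1 = 1×76 − 3×25
  = −3×101 + 4×76
  = 4×7550 − 299×101
  = −299×7651 + 303×7550
So 7550⁻¹ ≡ 303 (mod 7651).

303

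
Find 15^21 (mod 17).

2

21 in binary is 10101, i.e. 21 = 16 + 4 + 1.
15^1 ≡ 15 (mod 17)
15^2 ≡ 15^2 = 225 ≡ 4 (mod 17)
15^4 ≡ 4^2 = 16 (mod 17)
15^8 ≡ 16^2 = 256 ≡ 1 (mod 17)
15^16 ≡ 1^2 = 1 (mod 17)
15^21 = 15^16 · 15^4 · 15^1 ≡ 1 · 16 · 15 (mod 17).
Accumulate the product:
1 · 16 = 16
16 · 15 = 240 ≡ 2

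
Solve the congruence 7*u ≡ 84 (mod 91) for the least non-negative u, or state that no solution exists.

gcd(7, 91) = 7, and 7 | 84, so solutions exist.
Divide through by 7: 1*u = 12 (mod 13).
1⁻¹ ≡ 1 (mod 13).
u ≡ 1*12 ≡ 12 (mod 13).
The smallest non-negative solution is u = 12.

12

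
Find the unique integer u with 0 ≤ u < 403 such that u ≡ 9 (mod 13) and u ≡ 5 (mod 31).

13⁻¹ mod 31: 13×12 ≡ 1 (mod 31), so 13⁻¹ ≡ 12.
u = 9 + 13×((5 − 9)×12 mod 31) = 9 + 13×14 = 191.

191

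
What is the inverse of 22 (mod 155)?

148

155 = 7*22 + 1
22 = 22*1 + 0
gcd(22, 155) = 1, so the inverse exists.
Bézout: 1 = 1*155 − 7*22.
So 22⁻¹ ≡ −7 ≡ 148 (mod 155).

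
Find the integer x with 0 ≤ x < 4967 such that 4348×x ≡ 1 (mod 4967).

3643

4967 = 1×4348 + 619
4348 = 7×619 + 15
619 = 41×15 + 4
15 = 3×4 + 3
4 = 1×3 + 1
3 = 3×1 + 0
gcd(4348, 4967) = 1, so the inverse exists.
Bézout: 1 = 1159×4967 − 1324×4348.
So 4348⁻¹ ≡ −1324 ≡ 3643 (mod 4967).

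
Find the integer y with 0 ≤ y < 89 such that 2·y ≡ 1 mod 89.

45

Run the extended Euclidean algorithm:
89 = 44·2 + 1
2 = 2·1 + 0
gcd(2, 89) = 1, so the inverse exists.
Back-substitute for 1:
1 = 1·89 − 44·2
So 2⁻¹ ≡ −44 ≡ 45 (mod 89).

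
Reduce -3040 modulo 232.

-3040 = -14·232 + 208, so -3040 ≡ 208 (mod 232).

208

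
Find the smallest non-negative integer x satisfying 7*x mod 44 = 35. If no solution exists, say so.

5

gcd(7, 44) = 1, so a unique solution mod 44 exists.
7⁻¹ ≡ 19 (mod 44).
x ≡ 19*35 ≡ 5 (mod 44).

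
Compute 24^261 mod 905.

574

Using repeated squaring:
261 in binary is 100000101, i.e. 261 = 256 + 4 + 1.
24^1 ≡ 24 (mod 905)
24^2 ≡ 24^2 = 576 (mod 905)
24^4 ≡ 576^2 = 331776 ≡ 546 (mod 905)
24^8 ≡ 546^2 = 298116 ≡ 371 (mod 905)
24^16 ≡ 371^2 = 137641 ≡ 81 (mod 905)
24^32 ≡ 81^2 = 6561 ≡ 226 (mod 905)
24^64 ≡ 226^2 = 51076 ≡ 396 (mod 905)
24^128 ≡ 396^2 = 156816 ≡ 251 (mod 905)
24^256 ≡ 251^2 = 63001 ≡ 556 (mod 905)
24^261 = 24^256 · 24^4 · 24^1 ≡ 556 · 546 · 24 (mod 905).
Accumulate the product:
556 · 546 = 303576 ≡ 401
401 · 24 = 9624 ≡ 574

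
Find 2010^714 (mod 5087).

714 in binary is 1011001010, i.e. 714 = 512 + 128 + 64 + 8 + 2.
2010^1 ≡ 2010 (mod 5087)
2010^2 ≡ 2010^2 = 4040100 ≡ 1022 (mod 5087)
2010^4 ≡ 1022^2 = 1044484 ≡ 1649 (mod 5087)
2010^8 ≡ 1649^2 = 2719201 ≡ 2743 (mod 5087)
2010^16 ≡ 2743^2 = 7524049 ≡ 376 (mod 5087)
2010^32 ≡ 376^2 = 141376 ≡ 4027 (mod 5087)
2010^64 ≡ 4027^2 = 16216729 ≡ 4460 (mod 5087)
2010^128 ≡ 4460^2 = 19891600 ≡ 1430 (mod 5087)
2010^256 ≡ 1430^2 = 2044900 ≡ 5013 (mod 5087)
2010^512 ≡ 5013^2 = 25130169 ≡ 389 (mod 5087)
2010^714 = 2010^512 × 2010^128 × 2010^64 × 2010^8 × 2010^2 ≡ 389 × 1430 × 4460 × 2743 × 1022 (mod 5087).
Accumulate the product:
389 × 1430 = 556270 ≡ 1787
1787 × 4460 = 7970020 ≡ 3778
3778 × 2743 = 10363054 ≡ 835
835 × 1022 = 853370 ≡ 3841

3841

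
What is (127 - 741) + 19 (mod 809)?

127 - 741 = -614 ≡ 195 (mod 809)
195 + 19 = 214

214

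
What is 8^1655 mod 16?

By square-and-multiply:
1655 in binary is 11001110111, i.e. 1655 = 1024 + 512 + 64 + 32 + 16 + 4 + 2 + 1.
8^1 ≡ 8 (mod 16)
8^2 ≡ 8^2 = 64 ≡ 0 (mod 16)
8^4 ≡ 0^2 = 0 (mod 16)
8^8 ≡ 0^2 = 0 (mod 16)
8^16 ≡ 0^2 = 0 (mod 16)
8^32 ≡ 0^2 = 0 (mod 16)
8^64 ≡ 0^2 = 0 (mod 16)
8^128 ≡ 0^2 = 0 (mod 16)
8^256 ≡ 0^2 = 0 (mod 16)
8^512 ≡ 0^2 = 0 (mod 16)
8^1024 ≡ 0^2 = 0 (mod 16)
8^1655 = 8^1024 * 8^512 * 8^64 * 8^32 * 8^16 * 8^4 * 8^2 * 8^1 ≡ 0 * 0 * 0 * 0 * 0 * 0 * 0 * 8 (mod 16).
Accumulate the product:
0 * 0 = 0
0 * 0 = 0
0 * 0 = 0
0 * 0 = 0
0 * 0 = 0
0 * 0 = 0
0 * 8 = 0

0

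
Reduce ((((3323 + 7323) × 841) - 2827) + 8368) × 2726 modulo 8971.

3323 + 7323 = 10646 ≡ 1675 (mod 8971)
1675 × 841 = 1408675 ≡ 228 (mod 8971)
228 - 2827 = -2599 ≡ 6372 (mod 8971)
6372 + 8368 = 14740 ≡ 5769 (mod 8971)
5769 × 2726 = 15726294 ≡ 131 (mod 8971)

131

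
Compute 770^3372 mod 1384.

3372 in binary is 110100101100, i.e. 3372 = 2048 + 1024 + 256 + 32 + 8 + 4.
770^1 ≡ 770 (mod 1384)
770^2 ≡ 770^2 = 592900 ≡ 548 (mod 1384)
770^4 ≡ 548^2 = 300304 ≡ 1360 (mod 1384)
770^8 ≡ 1360^2 = 1849600 ≡ 576 (mod 1384)
770^16 ≡ 576^2 = 331776 ≡ 1000 (mod 1384)
770^32 ≡ 1000^2 = 1000000 ≡ 752 (mod 1384)
770^64 ≡ 752^2 = 565504 ≡ 832 (mod 1384)
770^128 ≡ 832^2 = 692224 ≡ 224 (mod 1384)
770^256 ≡ 224^2 = 50176 ≡ 352 (mod 1384)
770^512 ≡ 352^2 = 123904 ≡ 728 (mod 1384)
770^1024 ≡ 728^2 = 529984 ≡ 1296 (mod 1384)
770^2048 ≡ 1296^2 = 1679616 ≡ 824 (mod 1384)
770^3372 = 770^2048 · 770^1024 · 770^256 · 770^32 · 770^8 · 770^4 ≡ 824 · 1296 · 352 · 752 · 576 · 1360 (mod 1384).
Accumulate the product:
824 · 1296 = 1067904 ≡ 840
840 · 352 = 295680 ≡ 888
888 · 752 = 667776 ≡ 688
688 · 576 = 396288 ≡ 464
464 · 1360 = 631040 ≡ 1320

1320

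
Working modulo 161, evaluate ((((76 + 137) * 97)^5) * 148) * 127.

16

76 + 137 = 213 ≡ 52 (mod 161)
52 * 97 = 5044 ≡ 53 (mod 161)
(53)^5 ≡ 86 (mod 161)
86 * 148 = 12728 ≡ 9 (mod 161)
9 * 127 = 1143 ≡ 16 (mod 161)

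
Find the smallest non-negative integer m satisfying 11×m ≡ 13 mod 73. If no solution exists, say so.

gcd(11, 73) = 1, so a unique solution mod 73 exists.
11⁻¹ ≡ 20 (mod 73).
m ≡ 20×13 ≡ 41 (mod 73).

41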